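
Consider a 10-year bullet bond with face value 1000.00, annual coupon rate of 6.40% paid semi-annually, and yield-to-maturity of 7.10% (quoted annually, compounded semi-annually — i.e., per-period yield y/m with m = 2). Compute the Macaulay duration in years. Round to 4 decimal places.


Coupon per period c = face * coupon_rate / m = 32.000000
Periods per year m = 2; per-period yield y/m = 0.035500
Number of cashflows N = 20
Cashflows (t years, CF_t, discount factor 1/(1+y/m)^(m*t), PV):
  t = 0.5000: CF_t = 32.000000, DF = 0.965717, PV = 30.902945
  t = 1.0000: CF_t = 32.000000, DF = 0.932609, PV = 29.843501
  t = 1.5000: CF_t = 32.000000, DF = 0.900637, PV = 28.820378
  t = 2.0000: CF_t = 32.000000, DF = 0.869760, PV = 27.832330
  t = 2.5000: CF_t = 32.000000, DF = 0.839942, PV = 26.878156
  t = 3.0000: CF_t = 32.000000, DF = 0.811147, PV = 25.956693
  t = 3.5000: CF_t = 32.000000, DF = 0.783338, PV = 25.066821
  t = 4.0000: CF_t = 32.000000, DF = 0.756483, PV = 24.207456
  t = 4.5000: CF_t = 32.000000, DF = 0.730549, PV = 23.377553
  t = 5.0000: CF_t = 32.000000, DF = 0.705503, PV = 22.576101
  t = 5.5000: CF_t = 32.000000, DF = 0.681316, PV = 21.802126
  t = 6.0000: CF_t = 32.000000, DF = 0.657959, PV = 21.054685
  t = 6.5000: CF_t = 32.000000, DF = 0.635402, PV = 20.332868
  t = 7.0000: CF_t = 32.000000, DF = 0.613619, PV = 19.635797
  t = 7.5000: CF_t = 32.000000, DF = 0.592582, PV = 18.962624
  t = 8.0000: CF_t = 32.000000, DF = 0.572267, PV = 18.312529
  t = 8.5000: CF_t = 32.000000, DF = 0.552648, PV = 17.684721
  t = 9.0000: CF_t = 32.000000, DF = 0.533701, PV = 17.078437
  t = 9.5000: CF_t = 32.000000, DF = 0.515404, PV = 16.492938
  t = 10.0000: CF_t = 1032.000000, DF = 0.497735, PV = 513.662230
Price P = sum_t PV_t = 950.480888
Macaulay numerator sum_t t * PV_t:
  t * PV_t at t = 0.5000: 15.451473
  t * PV_t at t = 1.0000: 29.843501
  t * PV_t at t = 1.5000: 43.230567
  t * PV_t at t = 2.0000: 55.664660
  t * PV_t at t = 2.5000: 67.195389
  t * PV_t at t = 3.0000: 77.870079
  t * PV_t at t = 3.5000: 87.733873
  t * PV_t at t = 4.0000: 96.829824
  t * PV_t at t = 4.5000: 105.198988
  t * PV_t at t = 5.0000: 112.880507
  t * PV_t at t = 5.5000: 119.911692
  t * PV_t at t = 6.0000: 126.328107
  t * PV_t at t = 6.5000: 132.163641
  t * PV_t at t = 7.0000: 137.450579
  t * PV_t at t = 7.5000: 142.219679
  t * PV_t at t = 8.0000: 146.500232
  t * PV_t at t = 8.5000: 150.320132
  t * PV_t at t = 9.0000: 153.705932
  t * PV_t at t = 9.5000: 156.682908
  t * PV_t at t = 10.0000: 5136.622298
Macaulay duration D = (sum_t t * PV_t) / P = 7093.804060 / 950.480888 = 7.463384

Answer: Macaulay duration = 7.4634 years


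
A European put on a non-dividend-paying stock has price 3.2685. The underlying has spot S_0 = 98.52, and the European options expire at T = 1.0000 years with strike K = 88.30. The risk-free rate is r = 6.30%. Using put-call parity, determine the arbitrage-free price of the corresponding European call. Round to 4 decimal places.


Answer: Call price = 18.8798

Derivation:
Put-call parity: C - P = S_0 * exp(-qT) - K * exp(-rT).
S_0 * exp(-qT) = 98.5200 * 1.00000000 = 98.52000000
K * exp(-rT) = 88.3000 * 0.93894347 = 82.90870873
C = P + S*exp(-qT) - K*exp(-rT)
C = 3.2685 + 98.52000000 - 82.90870873 = 18.8798


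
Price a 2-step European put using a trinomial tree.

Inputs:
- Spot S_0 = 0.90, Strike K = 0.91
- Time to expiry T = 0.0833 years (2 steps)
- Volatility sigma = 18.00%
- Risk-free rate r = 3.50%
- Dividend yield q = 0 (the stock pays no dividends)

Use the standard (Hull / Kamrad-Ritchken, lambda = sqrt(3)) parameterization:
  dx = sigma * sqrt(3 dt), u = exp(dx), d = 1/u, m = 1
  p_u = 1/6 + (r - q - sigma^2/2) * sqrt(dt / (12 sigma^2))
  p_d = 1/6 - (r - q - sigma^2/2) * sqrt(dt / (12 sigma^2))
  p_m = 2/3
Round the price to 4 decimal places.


dt = T/N = 0.041650; dx = sigma*sqrt(3*dt) = 0.063627
u = exp(dx) = 1.065695; d = 1/u = 0.938355
p_u = 0.172820, p_m = 0.666667, p_d = 0.160513
Discount per step: exp(-r*dt) = 0.998543
Stock lattice S(k, j) with j the centered position index:
  k=0: S(0,+0) = 0.9000
  k=1: S(1,-1) = 0.8445; S(1,+0) = 0.9000; S(1,+1) = 0.9591
  k=2: S(2,-2) = 0.7925; S(2,-1) = 0.8445; S(2,+0) = 0.9000; S(2,+1) = 0.9591; S(2,+2) = 1.0221
Terminal payoffs V(N, j) = max(K - S_T, 0):
  V(2,-2) = 0.117541; V(2,-1) = 0.065480; V(2,+0) = 0.010000; V(2,+1) = 0.000000; V(2,+2) = 0.000000
Backward induction: V(k, j) = exp(-r*dt) * [p_u * V(k+1, j+1) + p_m * V(k+1, j) + p_d * V(k+1, j-1)]
  V(1,-1) = exp(-r*dt) * [p_u*0.010000 + p_m*0.065480 + p_d*0.117541] = 0.064155
  V(1,+0) = exp(-r*dt) * [p_u*0.000000 + p_m*0.010000 + p_d*0.065480] = 0.017152
  V(1,+1) = exp(-r*dt) * [p_u*0.000000 + p_m*0.000000 + p_d*0.010000] = 0.001603
  V(0,+0) = exp(-r*dt) * [p_u*0.001603 + p_m*0.017152 + p_d*0.064155] = 0.021977

Answer: Price = V(0,0) = 0.0220


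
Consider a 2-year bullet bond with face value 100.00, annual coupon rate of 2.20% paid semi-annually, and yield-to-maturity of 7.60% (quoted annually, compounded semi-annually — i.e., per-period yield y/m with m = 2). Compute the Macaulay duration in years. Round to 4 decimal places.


Answer: Macaulay duration = 1.9656 years

Derivation:
Coupon per period c = face * coupon_rate / m = 1.100000
Periods per year m = 2; per-period yield y/m = 0.038000
Number of cashflows N = 4
Cashflows (t years, CF_t, discount factor 1/(1+y/m)^(m*t), PV):
  t = 0.5000: CF_t = 1.100000, DF = 0.963391, PV = 1.059730
  t = 1.0000: CF_t = 1.100000, DF = 0.928122, PV = 1.020935
  t = 1.5000: CF_t = 1.100000, DF = 0.894145, PV = 0.983559
  t = 2.0000: CF_t = 101.100000, DF = 0.861411, PV = 87.088687
Price P = sum_t PV_t = 90.152911
Macaulay numerator sum_t t * PV_t:
  t * PV_t at t = 0.5000: 0.529865
  t * PV_t at t = 1.0000: 1.020935
  t * PV_t at t = 1.5000: 1.475339
  t * PV_t at t = 2.0000: 174.177373
Macaulay duration D = (sum_t t * PV_t) / P = 177.203513 / 90.152911 = 1.965588


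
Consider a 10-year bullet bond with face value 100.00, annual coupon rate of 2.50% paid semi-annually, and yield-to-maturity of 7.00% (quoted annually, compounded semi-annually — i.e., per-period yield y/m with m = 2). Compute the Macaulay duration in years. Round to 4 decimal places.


Answer: Macaulay duration = 8.6112 years

Derivation:
Coupon per period c = face * coupon_rate / m = 1.250000
Periods per year m = 2; per-period yield y/m = 0.035000
Number of cashflows N = 20
Cashflows (t years, CF_t, discount factor 1/(1+y/m)^(m*t), PV):
  t = 0.5000: CF_t = 1.250000, DF = 0.966184, PV = 1.207729
  t = 1.0000: CF_t = 1.250000, DF = 0.933511, PV = 1.166888
  t = 1.5000: CF_t = 1.250000, DF = 0.901943, PV = 1.127428
  t = 2.0000: CF_t = 1.250000, DF = 0.871442, PV = 1.089303
  t = 2.5000: CF_t = 1.250000, DF = 0.841973, PV = 1.052466
  t = 3.0000: CF_t = 1.250000, DF = 0.813501, PV = 1.016876
  t = 3.5000: CF_t = 1.250000, DF = 0.785991, PV = 0.982489
  t = 4.0000: CF_t = 1.250000, DF = 0.759412, PV = 0.949264
  t = 4.5000: CF_t = 1.250000, DF = 0.733731, PV = 0.917164
  t = 5.0000: CF_t = 1.250000, DF = 0.708919, PV = 0.886149
  t = 5.5000: CF_t = 1.250000, DF = 0.684946, PV = 0.856182
  t = 6.0000: CF_t = 1.250000, DF = 0.661783, PV = 0.827229
  t = 6.5000: CF_t = 1.250000, DF = 0.639404, PV = 0.799255
  t = 7.0000: CF_t = 1.250000, DF = 0.617782, PV = 0.772227
  t = 7.5000: CF_t = 1.250000, DF = 0.596891, PV = 0.746113
  t = 8.0000: CF_t = 1.250000, DF = 0.576706, PV = 0.720882
  t = 8.5000: CF_t = 1.250000, DF = 0.557204, PV = 0.696505
  t = 9.0000: CF_t = 1.250000, DF = 0.538361, PV = 0.672951
  t = 9.5000: CF_t = 1.250000, DF = 0.520156, PV = 0.650195
  t = 10.0000: CF_t = 101.250000, DF = 0.502566, PV = 50.884796
Price P = sum_t PV_t = 68.022093
Macaulay numerator sum_t t * PV_t:
  t * PV_t at t = 0.5000: 0.603865
  t * PV_t at t = 1.0000: 1.166888
  t * PV_t at t = 1.5000: 1.691143
  t * PV_t at t = 2.0000: 2.178606
  t * PV_t at t = 2.5000: 2.631166
  t * PV_t at t = 3.0000: 3.050627
  t * PV_t at t = 3.5000: 3.438710
  t * PV_t at t = 4.0000: 3.797058
  t * PV_t at t = 4.5000: 4.127237
  t * PV_t at t = 5.0000: 4.430743
  t * PV_t at t = 5.5000: 4.709002
  t * PV_t at t = 6.0000: 4.963375
  t * PV_t at t = 6.5000: 5.195159
  t * PV_t at t = 7.0000: 5.405591
  t * PV_t at t = 7.5000: 5.595850
  t * PV_t at t = 8.0000: 5.767059
  t * PV_t at t = 8.5000: 5.920290
  t * PV_t at t = 9.0000: 6.056563
  t * PV_t at t = 9.5000: 6.176849
  t * PV_t at t = 10.0000: 508.847958
Macaulay duration D = (sum_t t * PV_t) / P = 585.753737 / 68.022093 = 8.611228


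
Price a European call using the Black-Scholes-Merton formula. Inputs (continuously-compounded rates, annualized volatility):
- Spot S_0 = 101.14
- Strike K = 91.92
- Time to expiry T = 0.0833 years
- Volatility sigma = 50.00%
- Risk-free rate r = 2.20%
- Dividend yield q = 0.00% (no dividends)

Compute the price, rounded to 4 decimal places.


Answer: Price = 11.4567

Derivation:
d1 = (ln(S/K) + (r - q + 0.5*sigma^2) * T) / (sigma * sqrt(T)) = 0.74723260
d2 = d1 - sigma * sqrt(T) = 0.60292390
exp(-rT) = 0.99816908; exp(-qT) = 1.00000000
C = S_0 * exp(-qT) * N(d1) - K * exp(-rT) * N(d2)
N(d1) = 0.77253841; N(d2) = 0.72672034
C = 101.1400 * 1.00000000 * 0.77253841 - 91.9200 * 0.99816908 * 0.72672034 = 11.4567


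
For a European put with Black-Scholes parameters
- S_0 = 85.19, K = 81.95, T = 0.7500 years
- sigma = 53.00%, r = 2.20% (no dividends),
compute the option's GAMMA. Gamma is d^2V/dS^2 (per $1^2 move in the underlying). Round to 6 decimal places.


d1 = 0.3499227406; d2 = -0.1090707234
phi(d1) = 0.3752504927; exp(-qT) = 1.0000000000; exp(-rT) = 0.9836353794
Gamma = exp(-qT) * phi(d1) / (S * sigma * sqrt(T)) = 1.0000000000 * 0.3752504927 / (85.1900 * 0.5300 * 0.8660254038) = 0.009597

Answer: Gamma = 0.009597


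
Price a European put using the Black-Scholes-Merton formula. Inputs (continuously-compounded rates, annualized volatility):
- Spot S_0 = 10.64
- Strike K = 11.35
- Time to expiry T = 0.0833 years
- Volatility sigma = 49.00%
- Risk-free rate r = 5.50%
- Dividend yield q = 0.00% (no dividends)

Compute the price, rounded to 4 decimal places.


Answer: Price = 1.0022

Derivation:
d1 = (ln(S/K) + (r - q + 0.5*sigma^2) * T) / (sigma * sqrt(T)) = -0.35366075
d2 = d1 - sigma * sqrt(T) = -0.49508327
exp(-rT) = 0.99542898; exp(-qT) = 1.00000000
P = K * exp(-rT) * N(-d2) - S_0 * exp(-qT) * N(-d1)
N(-d1) = 0.63820343; N(-d2) = 0.68972933
P = 11.3500 * 0.99542898 * 0.68972933 - 10.6400 * 1.00000000 * 0.63820343 = 1.0022


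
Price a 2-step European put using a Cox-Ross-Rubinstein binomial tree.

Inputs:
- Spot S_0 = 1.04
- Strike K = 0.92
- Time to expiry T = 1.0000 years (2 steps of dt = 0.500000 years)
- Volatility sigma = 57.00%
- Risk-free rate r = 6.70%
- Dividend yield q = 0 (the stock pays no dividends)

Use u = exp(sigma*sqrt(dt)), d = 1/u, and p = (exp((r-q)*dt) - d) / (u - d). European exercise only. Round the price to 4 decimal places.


Answer: Price = V(0,0) = 0.1328

Derivation:
dt = T/N = 0.500000
u = exp(sigma*sqrt(dt)) = 1.496383; d = 1/u = 0.668278
p = (exp((r-q)*dt) - d) / (u - d) = 0.441719
Discount per step: exp(-r*dt) = 0.967055
Stock lattice S(k, i) with i counting down-moves:
  k=0: S(0,0) = 1.0400
  k=1: S(1,0) = 1.5562; S(1,1) = 0.6950
  k=2: S(2,0) = 2.3287; S(2,1) = 1.0400; S(2,2) = 0.4645
Terminal payoffs V(N, i) = max(K - S_T, 0):
  V(2,0) = 0.000000; V(2,1) = 0.000000; V(2,2) = 0.455541
Backward induction: V(k, i) = exp(-r*dt) * [p * V(k+1, i) + (1-p) * V(k+1, i+1)].
  V(1,0) = exp(-r*dt) * [p*0.000000 + (1-p)*0.000000] = 0.000000
  V(1,1) = exp(-r*dt) * [p*0.000000 + (1-p)*0.455541] = 0.245941
  V(0,0) = exp(-r*dt) * [p*0.000000 + (1-p)*0.245941] = 0.132781


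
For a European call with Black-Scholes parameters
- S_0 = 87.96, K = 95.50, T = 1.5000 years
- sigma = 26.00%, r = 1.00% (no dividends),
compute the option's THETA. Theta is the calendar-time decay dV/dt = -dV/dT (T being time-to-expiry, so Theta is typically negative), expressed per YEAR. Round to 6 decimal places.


d1 = -0.0519545624; d2 = -0.3703882290
phi(d1) = 0.3984042158; exp(-qT) = 1.0000000000; exp(-rT) = 0.9851119396
Theta = -S*exp(-qT)*phi(d1)*sigma/(2*sqrt(T)) - r*K*exp(-rT)*N(d2) + q*S*exp(-qT)*N(d1)
N(d1) = 0.4792824492; N(d2) = 0.3555466215; sqrt(T) = 1.2247448714
Term 1 = -87.9600 * 1.0000000000 * 0.3984042158 * 0.2600 / (2 * 1.2247448714) = -3.7196910420
Term 2 = -0.0100 * 95.5000 * 0.9851119396 * 0.3555466215 = -0.3344918269
Term 3 = 0 (no dividend yield, q = 0)
Theta = -3.7196910420 + (-0.3344918269) + (0.0000000000) = -4.054183

Answer: Theta = -4.054183


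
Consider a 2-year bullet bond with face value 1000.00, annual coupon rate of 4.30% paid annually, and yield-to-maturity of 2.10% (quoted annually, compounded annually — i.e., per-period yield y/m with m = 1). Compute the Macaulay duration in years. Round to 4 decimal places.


Coupon per period c = face * coupon_rate / m = 43.000000
Periods per year m = 1; per-period yield y/m = 0.021000
Number of cashflows N = 2
Cashflows (t years, CF_t, discount factor 1/(1+y/m)^(m*t), PV):
  t = 1.0000: CF_t = 43.000000, DF = 0.979432, PV = 42.115573
  t = 2.0000: CF_t = 1043.000000, DF = 0.959287, PV = 1000.536241
Price P = sum_t PV_t = 1042.651814
Macaulay numerator sum_t t * PV_t:
  t * PV_t at t = 1.0000: 42.115573
  t * PV_t at t = 2.0000: 2001.072483
Macaulay duration D = (sum_t t * PV_t) / P = 2043.188056 / 1042.651814 = 1.959607

Answer: Macaulay duration = 1.9596 years


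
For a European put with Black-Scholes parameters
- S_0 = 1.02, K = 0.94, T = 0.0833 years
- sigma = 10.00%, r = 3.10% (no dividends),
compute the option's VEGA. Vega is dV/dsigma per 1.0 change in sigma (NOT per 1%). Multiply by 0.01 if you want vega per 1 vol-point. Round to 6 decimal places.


d1 = 2.9338783052; d2 = 2.9050165658
phi(d1) = 0.0053924282; exp(-qT) = 1.0000000000; exp(-rT) = 0.9974210313
Vega = S * exp(-qT) * phi(d1) * sqrt(T) = 1.0200 * 1.0000000000 * 0.0053924282 * 0.2886173938 = 0.001587

Answer: Vega = 0.001587


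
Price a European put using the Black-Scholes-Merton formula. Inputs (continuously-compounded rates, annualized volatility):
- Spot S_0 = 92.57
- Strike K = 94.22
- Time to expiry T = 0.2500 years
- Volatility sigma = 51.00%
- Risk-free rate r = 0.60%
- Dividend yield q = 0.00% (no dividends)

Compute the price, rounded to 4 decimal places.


Answer: Price = 10.2416

Derivation:
d1 = (ln(S/K) + (r - q + 0.5*sigma^2) * T) / (sigma * sqrt(T)) = 0.06409860
d2 = d1 - sigma * sqrt(T) = -0.19090140
exp(-rT) = 0.99850112; exp(-qT) = 1.00000000
P = K * exp(-rT) * N(-d2) - S_0 * exp(-qT) * N(-d1)
N(-d1) = 0.47444586; N(-d2) = 0.57569858
P = 94.2200 * 0.99850112 * 0.57569858 - 92.5700 * 1.00000000 * 0.47444586 = 10.2416


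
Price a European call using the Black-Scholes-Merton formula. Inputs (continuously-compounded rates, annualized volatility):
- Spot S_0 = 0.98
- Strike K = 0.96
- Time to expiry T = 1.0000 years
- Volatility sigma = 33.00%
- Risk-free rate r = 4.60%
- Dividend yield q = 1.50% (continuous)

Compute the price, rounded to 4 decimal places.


Answer: Price = 0.1491

Derivation:
d1 = (ln(S/K) + (r - q + 0.5*sigma^2) * T) / (sigma * sqrt(T)) = 0.32142208
d2 = d1 - sigma * sqrt(T) = -0.00857792
exp(-rT) = 0.95504196; exp(-qT) = 0.98511194
C = S_0 * exp(-qT) * N(d1) - K * exp(-rT) * N(d2)
N(d1) = 0.62605472; N(d2) = 0.49657795
C = 0.9800 * 0.98511194 * 0.62605472 - 0.9600 * 0.95504196 * 0.49657795 = 0.1491


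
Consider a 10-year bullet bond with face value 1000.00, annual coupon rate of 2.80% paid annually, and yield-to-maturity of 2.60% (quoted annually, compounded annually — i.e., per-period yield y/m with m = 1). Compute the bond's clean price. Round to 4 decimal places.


Coupon per period c = face * coupon_rate / m = 28.000000
Periods per year m = 1; per-period yield y/m = 0.026000
Number of cashflows N = 10
Cashflows (t years, CF_t, discount factor 1/(1+y/m)^(m*t), PV):
  t = 1.0000: CF_t = 28.000000, DF = 0.974659, PV = 27.290448
  t = 2.0000: CF_t = 28.000000, DF = 0.949960, PV = 26.598878
  t = 3.0000: CF_t = 28.000000, DF = 0.925887, PV = 25.924832
  t = 4.0000: CF_t = 28.000000, DF = 0.902424, PV = 25.267867
  t = 5.0000: CF_t = 28.000000, DF = 0.879555, PV = 24.627551
  t = 6.0000: CF_t = 28.000000, DF = 0.857266, PV = 24.003461
  t = 7.0000: CF_t = 28.000000, DF = 0.835542, PV = 23.395186
  t = 8.0000: CF_t = 28.000000, DF = 0.814369, PV = 22.802326
  t = 9.0000: CF_t = 28.000000, DF = 0.793732, PV = 22.224489
  t = 10.0000: CF_t = 1028.000000, DF = 0.773618, PV = 795.278986
Price P = sum_t PV_t = 1017.414024

Answer: Price = 1017.4140


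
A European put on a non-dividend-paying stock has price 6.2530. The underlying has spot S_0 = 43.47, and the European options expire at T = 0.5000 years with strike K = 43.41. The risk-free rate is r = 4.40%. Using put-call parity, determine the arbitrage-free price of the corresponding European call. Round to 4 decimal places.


Answer: Call price = 7.2576

Derivation:
Put-call parity: C - P = S_0 * exp(-qT) - K * exp(-rT).
S_0 * exp(-qT) = 43.4700 * 1.00000000 = 43.47000000
K * exp(-rT) = 43.4100 * 0.97824024 = 42.46540860
C = P + S*exp(-qT) - K*exp(-rT)
C = 6.2530 + 43.47000000 - 42.46540860 = 7.2576


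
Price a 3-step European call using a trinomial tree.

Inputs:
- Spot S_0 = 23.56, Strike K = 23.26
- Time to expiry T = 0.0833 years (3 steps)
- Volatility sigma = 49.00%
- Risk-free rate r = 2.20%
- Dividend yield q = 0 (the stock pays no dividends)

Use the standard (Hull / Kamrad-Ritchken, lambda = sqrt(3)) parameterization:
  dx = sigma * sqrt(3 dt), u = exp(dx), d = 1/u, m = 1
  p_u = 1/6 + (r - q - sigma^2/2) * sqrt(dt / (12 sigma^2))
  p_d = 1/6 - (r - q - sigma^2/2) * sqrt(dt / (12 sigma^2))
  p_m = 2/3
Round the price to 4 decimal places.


Answer: Price = V(0,0) = 1.4264

Derivation:
dt = T/N = 0.027767; dx = sigma*sqrt(3*dt) = 0.141423
u = exp(dx) = 1.151911; d = 1/u = 0.868122
p_u = 0.157041, p_m = 0.666667, p_d = 0.176292
Discount per step: exp(-r*dt) = 0.999389
Stock lattice S(k, j) with j the centered position index:
  k=0: S(0,+0) = 23.5600
  k=1: S(1,-1) = 20.4530; S(1,+0) = 23.5600; S(1,+1) = 27.1390
  k=2: S(2,-2) = 17.7557; S(2,-1) = 20.4530; S(2,+0) = 23.5600; S(2,+1) = 27.1390; S(2,+2) = 31.2618
  k=3: S(3,-3) = 15.4141; S(3,-2) = 17.7557; S(3,-1) = 20.4530; S(3,+0) = 23.5600; S(3,+1) = 27.1390; S(3,+2) = 31.2618; S(3,+3) = 36.0108
Terminal payoffs V(N, j) = max(S_T - K, 0):
  V(3,-3) = 0.000000; V(3,-2) = 0.000000; V(3,-1) = 0.000000; V(3,+0) = 0.300000; V(3,+1) = 3.879029; V(3,+2) = 8.001753; V(3,+3) = 12.750765
Backward induction: V(k, j) = exp(-r*dt) * [p_u * V(k+1, j+1) + p_m * V(k+1, j) + p_d * V(k+1, j-1)]
  V(2,-2) = exp(-r*dt) * [p_u*0.000000 + p_m*0.000000 + p_d*0.000000] = 0.000000
  V(2,-1) = exp(-r*dt) * [p_u*0.300000 + p_m*0.000000 + p_d*0.000000] = 0.047084
  V(2,+0) = exp(-r*dt) * [p_u*3.879029 + p_m*0.300000 + p_d*0.000000] = 0.808673
  V(2,+1) = exp(-r*dt) * [p_u*8.001753 + p_m*3.879029 + p_d*0.300000] = 3.893133
  V(2,+2) = exp(-r*dt) * [p_u*12.750765 + p_m*8.001753 + p_d*3.879029] = 8.015842
  V(1,-1) = exp(-r*dt) * [p_u*0.808673 + p_m*0.047084 + p_d*0.000000] = 0.158287
  V(1,+0) = exp(-r*dt) * [p_u*3.893133 + p_m*0.808673 + p_d*0.047084] = 1.158090
  V(1,+1) = exp(-r*dt) * [p_u*8.015842 + p_m*3.893133 + p_d*0.808673] = 3.994361
  V(0,+0) = exp(-r*dt) * [p_u*3.994361 + p_m*1.158090 + p_d*0.158287] = 1.426373


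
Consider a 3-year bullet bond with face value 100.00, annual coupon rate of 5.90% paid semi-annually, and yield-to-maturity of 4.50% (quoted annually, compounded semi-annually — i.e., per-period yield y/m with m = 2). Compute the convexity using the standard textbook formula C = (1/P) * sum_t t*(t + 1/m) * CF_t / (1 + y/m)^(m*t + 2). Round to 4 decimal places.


Answer: Convexity = 9.1435

Derivation:
Coupon per period c = face * coupon_rate / m = 2.950000
Periods per year m = 2; per-period yield y/m = 0.022500
Number of cashflows N = 6
Cashflows (t years, CF_t, discount factor 1/(1+y/m)^(m*t), PV):
  t = 0.5000: CF_t = 2.950000, DF = 0.977995, PV = 2.885086
  t = 1.0000: CF_t = 2.950000, DF = 0.956474, PV = 2.821600
  t = 1.5000: CF_t = 2.950000, DF = 0.935427, PV = 2.759511
  t = 2.0000: CF_t = 2.950000, DF = 0.914843, PV = 2.698788
  t = 2.5000: CF_t = 2.950000, DF = 0.894712, PV = 2.639401
  t = 3.0000: CF_t = 102.950000, DF = 0.875024, PV = 90.083749
Price P = sum_t PV_t = 103.888134
Convexity numerator sum_t t*(t + 1/m) * CF_t / (1+y/m)^(m*t + 2):
  t = 0.5000: term = 1.379755
  t = 1.0000: term = 4.048182
  t = 1.5000: term = 7.918204
  t = 2.0000: term = 12.906608
  t = 2.5000: term = 18.933899
  t = 3.0000: term = 904.709429
Convexity = (1/P) * sum = 949.896077 / 103.888134 = 9.143451


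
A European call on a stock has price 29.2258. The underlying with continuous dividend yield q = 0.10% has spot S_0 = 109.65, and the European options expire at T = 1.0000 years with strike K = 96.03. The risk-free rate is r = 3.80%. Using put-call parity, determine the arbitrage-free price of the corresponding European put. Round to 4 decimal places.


Put-call parity: C - P = S_0 * exp(-qT) - K * exp(-rT).
S_0 * exp(-qT) = 109.6500 * 0.99900050 = 109.54040481
K * exp(-rT) = 96.0300 * 0.96271294 = 92.44932371
P = C - S*exp(-qT) + K*exp(-rT)
P = 29.2258 - 109.54040481 + 92.44932371 = 12.1347

Answer: Put price = 12.1347


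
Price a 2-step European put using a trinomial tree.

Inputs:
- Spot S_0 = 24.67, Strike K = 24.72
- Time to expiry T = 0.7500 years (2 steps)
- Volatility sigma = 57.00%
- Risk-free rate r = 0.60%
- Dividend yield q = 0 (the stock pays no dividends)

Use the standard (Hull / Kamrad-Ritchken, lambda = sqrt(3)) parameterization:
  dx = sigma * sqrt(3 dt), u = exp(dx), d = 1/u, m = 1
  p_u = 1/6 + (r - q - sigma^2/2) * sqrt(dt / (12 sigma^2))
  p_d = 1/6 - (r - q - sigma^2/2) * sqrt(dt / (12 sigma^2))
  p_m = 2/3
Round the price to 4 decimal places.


dt = T/N = 0.375000; dx = sigma*sqrt(3*dt) = 0.604576
u = exp(dx) = 1.830476; d = 1/u = 0.546306
p_u = 0.118146, p_m = 0.666667, p_d = 0.215187
Discount per step: exp(-r*dt) = 0.997753
Stock lattice S(k, j) with j the centered position index:
  k=0: S(0,+0) = 24.6700
  k=1: S(1,-1) = 13.4774; S(1,+0) = 24.6700; S(1,+1) = 45.1579
  k=2: S(2,-2) = 7.3628; S(2,-1) = 13.4774; S(2,+0) = 24.6700; S(2,+1) = 45.1579; S(2,+2) = 82.6604
Terminal payoffs V(N, j) = max(K - S_T, 0):
  V(2,-2) = 17.357237; V(2,-1) = 11.242635; V(2,+0) = 0.050000; V(2,+1) = 0.000000; V(2,+2) = 0.000000
Backward induction: V(k, j) = exp(-r*dt) * [p_u * V(k+1, j+1) + p_m * V(k+1, j) + p_d * V(k+1, j-1)]
  V(1,-1) = exp(-r*dt) * [p_u*0.050000 + p_m*11.242635 + p_d*17.357237] = 11.210800
  V(1,+0) = exp(-r*dt) * [p_u*0.000000 + p_m*0.050000 + p_d*11.242635] = 2.447092
  V(1,+1) = exp(-r*dt) * [p_u*0.000000 + p_m*0.000000 + p_d*0.050000] = 0.010735
  V(0,+0) = exp(-r*dt) * [p_u*0.010735 + p_m*2.447092 + p_d*11.210800] = 4.035993

Answer: Price = V(0,0) = 4.0360


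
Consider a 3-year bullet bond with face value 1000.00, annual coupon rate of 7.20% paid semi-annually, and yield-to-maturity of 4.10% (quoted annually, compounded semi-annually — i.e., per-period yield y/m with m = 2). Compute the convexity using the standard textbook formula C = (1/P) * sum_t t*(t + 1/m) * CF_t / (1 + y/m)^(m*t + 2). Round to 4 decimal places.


Coupon per period c = face * coupon_rate / m = 36.000000
Periods per year m = 2; per-period yield y/m = 0.020500
Number of cashflows N = 6
Cashflows (t years, CF_t, discount factor 1/(1+y/m)^(m*t), PV):
  t = 0.5000: CF_t = 36.000000, DF = 0.979912, PV = 35.276825
  t = 1.0000: CF_t = 36.000000, DF = 0.960227, PV = 34.568177
  t = 1.5000: CF_t = 36.000000, DF = 0.940938, PV = 33.873765
  t = 2.0000: CF_t = 36.000000, DF = 0.922036, PV = 33.193303
  t = 2.5000: CF_t = 36.000000, DF = 0.903514, PV = 32.526509
  t = 3.0000: CF_t = 1036.000000, DF = 0.885364, PV = 917.237287
Price P = sum_t PV_t = 1086.675866
Convexity numerator sum_t t*(t + 1/m) * CF_t / (1+y/m)^(m*t + 2):
  t = 0.5000: term = 16.936883
  t = 1.0000: term = 49.789954
  t = 1.5000: term = 97.579527
  t = 2.0000: term = 159.365552
  t = 2.5000: term = 234.246279
  t = 3.0000: term = 9247.939545
Convexity = (1/P) * sum = 9805.857740 / 1086.675866 = 9.023719

Answer: Convexity = 9.0237


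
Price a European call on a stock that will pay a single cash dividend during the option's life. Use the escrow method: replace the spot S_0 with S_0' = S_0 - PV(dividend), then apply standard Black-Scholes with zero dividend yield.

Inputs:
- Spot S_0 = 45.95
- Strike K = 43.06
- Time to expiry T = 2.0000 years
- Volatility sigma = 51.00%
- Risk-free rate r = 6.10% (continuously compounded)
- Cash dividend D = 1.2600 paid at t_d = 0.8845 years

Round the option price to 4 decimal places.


Answer: Price = 15.2651

Derivation:
PV(D) = D * exp(-r * t_d) = 1.2600 * 0.94747522 = 1.19381877
S_0' = S_0 - PV(D) = 45.9500 - 1.19381877 = 44.75618123
d1 = (ln(S_0'/K) + (r + sigma^2/2)*T) / (sigma*sqrt(T)) = 0.58334240
d2 = d1 - sigma*sqrt(T) = -0.13790652
exp(-rT) = 0.88514837
N(d1) = 0.72016859; N(d2) = 0.44515715
C = S_0' * N(d1) - K * exp(-rT) * N(d2) = 44.75618123 * 0.72016859 - 43.0600 * 0.88514837 * 0.44515715 = 15.2651


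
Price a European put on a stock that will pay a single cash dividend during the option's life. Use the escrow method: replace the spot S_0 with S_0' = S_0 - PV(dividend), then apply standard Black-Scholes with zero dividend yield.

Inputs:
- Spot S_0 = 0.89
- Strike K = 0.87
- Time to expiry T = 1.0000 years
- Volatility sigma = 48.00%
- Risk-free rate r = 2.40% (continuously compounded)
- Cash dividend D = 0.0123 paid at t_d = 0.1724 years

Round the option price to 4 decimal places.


Answer: Price = 0.1500

Derivation:
PV(D) = D * exp(-r * t_d) = 0.0123 * 0.99587095 = 0.01224921
S_0' = S_0 - PV(D) = 0.8900 - 0.01224921 = 0.87775079
d1 = (ln(S_0'/K) + (r + sigma^2/2)*T) / (sigma*sqrt(T)) = 0.30847813
d2 = d1 - sigma*sqrt(T) = -0.17152187
exp(-rT) = 0.97628571
N(-d1) = 0.37885927; N(-d2) = 0.56809328
P = K * exp(-rT) * N(-d2) - S_0' * N(-d1) = 0.8700 * 0.97628571 * 0.56809328 - 0.87775079 * 0.37885927 = 0.1500


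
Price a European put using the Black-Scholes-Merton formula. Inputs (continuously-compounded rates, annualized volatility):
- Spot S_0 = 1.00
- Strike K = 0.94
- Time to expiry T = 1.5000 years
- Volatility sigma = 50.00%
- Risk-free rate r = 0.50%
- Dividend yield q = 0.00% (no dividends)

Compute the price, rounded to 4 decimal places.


d1 = (ln(S/K) + (r - q + 0.5*sigma^2) * T) / (sigma * sqrt(T)) = 0.41947578
d2 = d1 - sigma * sqrt(T) = -0.19289666
exp(-rT) = 0.99252805; exp(-qT) = 1.00000000
P = K * exp(-rT) * N(-d2) - S_0 * exp(-qT) * N(-d1)
N(-d1) = 0.33743423; N(-d2) = 0.57648005
P = 0.9400 * 0.99252805 * 0.57648005 - 1.0000 * 1.00000000 * 0.33743423 = 0.2004

Answer: Price = 0.2004


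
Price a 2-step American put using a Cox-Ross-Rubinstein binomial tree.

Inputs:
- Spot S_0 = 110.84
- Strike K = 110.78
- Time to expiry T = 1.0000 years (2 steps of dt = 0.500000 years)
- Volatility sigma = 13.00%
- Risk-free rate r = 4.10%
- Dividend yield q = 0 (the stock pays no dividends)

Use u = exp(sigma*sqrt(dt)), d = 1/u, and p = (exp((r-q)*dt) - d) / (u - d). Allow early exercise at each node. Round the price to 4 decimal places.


Answer: Price = V(0,0) = 3.8905

Derivation:
dt = T/N = 0.500000
u = exp(sigma*sqrt(dt)) = 1.096281; d = 1/u = 0.912175
p = (exp((r-q)*dt) - d) / (u - d) = 0.589533
Discount per step: exp(-r*dt) = 0.979709
Stock lattice S(k, i) with i counting down-moves:
  k=0: S(0,0) = 110.8400
  k=1: S(1,0) = 121.5118; S(1,1) = 101.1054
  k=2: S(2,0) = 133.2112; S(2,1) = 110.8400; S(2,2) = 92.2258
Terminal payoffs V(N, i) = max(K - S_T, 0):
  V(2,0) = 0.000000; V(2,1) = 0.000000; V(2,2) = 18.554196
Backward induction: V(k, i) = exp(-r*dt) * [p * V(k+1, i) + (1-p) * V(k+1, i+1)]; then take max(V_cont, immediate exercise) for American.
  V(1,0) = exp(-r*dt) * [p*0.000000 + (1-p)*0.000000] = 0.000000; exercise = 0.000000; V(1,0) = max -> 0.000000
  V(1,1) = exp(-r*dt) * [p*0.000000 + (1-p)*18.554196] = 7.461353; exercise = 9.674570; V(1,1) = max -> 9.674570
  V(0,0) = exp(-r*dt) * [p*0.000000 + (1-p)*9.674570] = 3.890515; exercise = 0.000000; V(0,0) = max -> 3.890515


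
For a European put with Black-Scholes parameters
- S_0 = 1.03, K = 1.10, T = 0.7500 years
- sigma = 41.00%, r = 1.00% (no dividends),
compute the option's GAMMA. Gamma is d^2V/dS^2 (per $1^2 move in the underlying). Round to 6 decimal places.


Answer: Gamma = 1.090734

Derivation:
d1 = 0.0134793614; d2 = -0.3415910542
phi(d1) = 0.3989060395; exp(-qT) = 1.0000000000; exp(-rT) = 0.9925280548
Gamma = exp(-qT) * phi(d1) / (S * sigma * sqrt(T)) = 1.0000000000 * 0.3989060395 / (1.0300 * 0.4100 * 0.8660254038) = 1.090734


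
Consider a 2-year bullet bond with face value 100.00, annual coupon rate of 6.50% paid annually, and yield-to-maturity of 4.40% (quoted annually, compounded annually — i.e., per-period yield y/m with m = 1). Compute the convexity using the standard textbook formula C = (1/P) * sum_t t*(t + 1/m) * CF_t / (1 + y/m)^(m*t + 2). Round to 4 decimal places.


Answer: Convexity = 5.2851

Derivation:
Coupon per period c = face * coupon_rate / m = 6.500000
Periods per year m = 1; per-period yield y/m = 0.044000
Number of cashflows N = 2
Cashflows (t years, CF_t, discount factor 1/(1+y/m)^(m*t), PV):
  t = 1.0000: CF_t = 6.500000, DF = 0.957854, PV = 6.226054
  t = 2.0000: CF_t = 106.500000, DF = 0.917485, PV = 97.712159
Price P = sum_t PV_t = 103.938213
Convexity numerator sum_t t*(t + 1/m) * CF_t / (1+y/m)^(m*t + 2):
  t = 1.0000: term = 11.424622
  t = 2.0000: term = 537.896680
Convexity = (1/P) * sum = 549.321302 / 103.938213 = 5.285075


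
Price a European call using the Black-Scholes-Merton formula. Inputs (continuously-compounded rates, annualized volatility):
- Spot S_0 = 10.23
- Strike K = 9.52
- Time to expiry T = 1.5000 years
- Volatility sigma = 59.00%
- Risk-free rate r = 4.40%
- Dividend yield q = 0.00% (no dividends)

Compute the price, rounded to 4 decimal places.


Answer: Price = 3.4061

Derivation:
d1 = (ln(S/K) + (r - q + 0.5*sigma^2) * T) / (sigma * sqrt(T)) = 0.55217966
d2 = d1 - sigma * sqrt(T) = -0.17041982
exp(-rT) = 0.93613086; exp(-qT) = 1.00000000
C = S_0 * exp(-qT) * N(d1) - K * exp(-rT) * N(d2)
N(d1) = 0.70958737; N(d2) = 0.43233999
C = 10.2300 * 1.00000000 * 0.70958737 - 9.5200 * 0.93613086 * 0.43233999 = 3.4061


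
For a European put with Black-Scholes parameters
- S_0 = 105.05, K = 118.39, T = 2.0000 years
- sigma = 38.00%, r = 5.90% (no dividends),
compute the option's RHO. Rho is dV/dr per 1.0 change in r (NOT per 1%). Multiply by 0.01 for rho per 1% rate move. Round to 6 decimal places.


Answer: Rho = -127.734102

Derivation:
d1 = 0.2658203595; d2 = -0.2715807942
phi(d1) = 0.3850936356; exp(-qT) = 1.0000000000; exp(-rT) = 0.8886960526
N(-d2) = 0.6070278157
Rho = -K*T*exp(-rT)*N(-d2) = -118.3900 * 2.0000 * 0.8886960526 * 0.6070278157 = -127.734102


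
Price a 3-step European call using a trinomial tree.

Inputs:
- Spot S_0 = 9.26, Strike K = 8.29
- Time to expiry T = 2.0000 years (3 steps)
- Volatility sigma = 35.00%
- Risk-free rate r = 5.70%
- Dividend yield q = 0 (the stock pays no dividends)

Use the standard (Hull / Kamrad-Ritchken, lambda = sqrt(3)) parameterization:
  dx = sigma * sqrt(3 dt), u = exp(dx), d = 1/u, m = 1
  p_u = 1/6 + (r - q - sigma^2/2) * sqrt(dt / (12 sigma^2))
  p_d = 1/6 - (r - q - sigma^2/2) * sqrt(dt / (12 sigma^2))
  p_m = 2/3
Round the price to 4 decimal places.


dt = T/N = 0.666667; dx = sigma*sqrt(3*dt) = 0.494975
u = exp(dx) = 1.640457; d = 1/u = 0.609586
p_u = 0.163805, p_m = 0.666667, p_d = 0.169529
Discount per step: exp(-r*dt) = 0.962713
Stock lattice S(k, j) with j the centered position index:
  k=0: S(0,+0) = 9.2600
  k=1: S(1,-1) = 5.6448; S(1,+0) = 9.2600; S(1,+1) = 15.1906
  k=2: S(2,-2) = 3.4410; S(2,-1) = 5.6448; S(2,+0) = 9.2600; S(2,+1) = 15.1906; S(2,+2) = 24.9196
  k=3: S(3,-3) = 2.0976; S(3,-2) = 3.4410; S(3,-1) = 5.6448; S(3,+0) = 9.2600; S(3,+1) = 15.1906; S(3,+2) = 24.9196; S(3,+3) = 40.8795
Terminal payoffs V(N, j) = max(S_T - K, 0):
  V(3,-3) = 0.000000; V(3,-2) = 0.000000; V(3,-1) = 0.000000; V(3,+0) = 0.970000; V(3,+1) = 6.900630; V(3,+2) = 16.629573; V(3,+3) = 32.589483
Backward induction: V(k, j) = exp(-r*dt) * [p_u * V(k+1, j+1) + p_m * V(k+1, j) + p_d * V(k+1, j-1)]
  V(2,-2) = exp(-r*dt) * [p_u*0.000000 + p_m*0.000000 + p_d*0.000000] = 0.000000
  V(2,-1) = exp(-r*dt) * [p_u*0.970000 + p_m*0.000000 + p_d*0.000000] = 0.152966
  V(2,+0) = exp(-r*dt) * [p_u*6.900630 + p_m*0.970000 + p_d*0.000000] = 1.710761
  V(2,+1) = exp(-r*dt) * [p_u*16.629573 + p_m*6.900630 + p_d*0.970000] = 7.209625
  V(2,+2) = exp(-r*dt) * [p_u*32.589483 + p_m*16.629573 + p_d*6.900630] = 16.938494
  V(1,-1) = exp(-r*dt) * [p_u*1.710761 + p_m*0.152966 + p_d*0.000000] = 0.367956
  V(1,+0) = exp(-r*dt) * [p_u*7.209625 + p_m*1.710761 + p_d*0.152966] = 2.259881
  V(1,+1) = exp(-r*dt) * [p_u*16.938494 + p_m*7.209625 + p_d*1.710761] = 7.577555
  V(0,+0) = exp(-r*dt) * [p_u*7.577555 + p_m*2.259881 + p_d*0.367956] = 2.705421

Answer: Price = V(0,0) = 2.7054


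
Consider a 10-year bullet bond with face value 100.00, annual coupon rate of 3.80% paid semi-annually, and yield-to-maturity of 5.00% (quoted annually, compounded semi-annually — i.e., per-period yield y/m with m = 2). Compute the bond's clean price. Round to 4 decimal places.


Answer: Price = 90.6465

Derivation:
Coupon per period c = face * coupon_rate / m = 1.900000
Periods per year m = 2; per-period yield y/m = 0.025000
Number of cashflows N = 20
Cashflows (t years, CF_t, discount factor 1/(1+y/m)^(m*t), PV):
  t = 0.5000: CF_t = 1.900000, DF = 0.975610, PV = 1.853659
  t = 1.0000: CF_t = 1.900000, DF = 0.951814, PV = 1.808447
  t = 1.5000: CF_t = 1.900000, DF = 0.928599, PV = 1.764339
  t = 2.0000: CF_t = 1.900000, DF = 0.905951, PV = 1.721306
  t = 2.5000: CF_t = 1.900000, DF = 0.883854, PV = 1.679323
  t = 3.0000: CF_t = 1.900000, DF = 0.862297, PV = 1.638364
  t = 3.5000: CF_t = 1.900000, DF = 0.841265, PV = 1.598404
  t = 4.0000: CF_t = 1.900000, DF = 0.820747, PV = 1.559418
  t = 4.5000: CF_t = 1.900000, DF = 0.800728, PV = 1.521384
  t = 5.0000: CF_t = 1.900000, DF = 0.781198, PV = 1.484277
  t = 5.5000: CF_t = 1.900000, DF = 0.762145, PV = 1.448075
  t = 6.0000: CF_t = 1.900000, DF = 0.743556, PV = 1.412756
  t = 6.5000: CF_t = 1.900000, DF = 0.725420, PV = 1.378299
  t = 7.0000: CF_t = 1.900000, DF = 0.707727, PV = 1.344682
  t = 7.5000: CF_t = 1.900000, DF = 0.690466, PV = 1.311885
  t = 8.0000: CF_t = 1.900000, DF = 0.673625, PV = 1.279887
  t = 8.5000: CF_t = 1.900000, DF = 0.657195, PV = 1.248671
  t = 9.0000: CF_t = 1.900000, DF = 0.641166, PV = 1.218215
  t = 9.5000: CF_t = 1.900000, DF = 0.625528, PV = 1.188503
  t = 10.0000: CF_t = 101.900000, DF = 0.610271, PV = 62.186609
Price P = sum_t PV_t = 90.646503


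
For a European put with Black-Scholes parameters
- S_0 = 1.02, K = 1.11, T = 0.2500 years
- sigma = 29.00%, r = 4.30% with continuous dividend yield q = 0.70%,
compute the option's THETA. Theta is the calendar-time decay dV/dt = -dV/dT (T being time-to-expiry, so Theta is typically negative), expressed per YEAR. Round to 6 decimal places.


d1 = -0.4485854347; d2 = -0.5935854347
phi(d1) = 0.3607561696; exp(-qT) = 0.9982515304; exp(-rT) = 0.9893075748
Theta = -S*exp(-qT)*phi(d1)*sigma/(2*sqrt(T)) + r*K*exp(-rT)*N(-d2) - q*S*exp(-qT)*N(-d1)
N(-d1) = 0.6731346286; N(-d2) = 0.7236052874; sqrt(T) = 0.5000000000
Term 1 = -1.0200 * 0.9982515304 * 0.3607561696 * 0.2900 / (2 * 0.5000000000) = -0.1065250928
Term 2 = 0.0430 * 1.1100 * 0.9893075748 * 0.7236052874 = 0.0341683888
Term 3 = -0.0070 * 1.0200 * 0.9982515304 * 0.6731346286 = -0.0047977778
Theta = -0.1065250928 + (0.0341683888) + (-0.0047977778) = -0.077154

Answer: Theta = -0.077154


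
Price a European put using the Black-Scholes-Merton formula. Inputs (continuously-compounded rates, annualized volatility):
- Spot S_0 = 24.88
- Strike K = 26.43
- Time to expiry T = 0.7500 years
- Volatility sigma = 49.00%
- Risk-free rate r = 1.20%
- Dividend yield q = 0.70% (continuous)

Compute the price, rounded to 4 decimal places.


Answer: Price = 5.0393

Derivation:
d1 = (ln(S/K) + (r - q + 0.5*sigma^2) * T) / (sigma * sqrt(T)) = 0.07859514
d2 = d1 - sigma * sqrt(T) = -0.34575731
exp(-rT) = 0.99104038; exp(-qT) = 0.99476376
P = K * exp(-rT) * N(-d2) - S_0 * exp(-qT) * N(-d1)
N(-d1) = 0.46867733; N(-d2) = 0.63523744
P = 26.4300 * 0.99104038 * 0.63523744 - 24.8800 * 0.99476376 * 0.46867733 = 5.0393


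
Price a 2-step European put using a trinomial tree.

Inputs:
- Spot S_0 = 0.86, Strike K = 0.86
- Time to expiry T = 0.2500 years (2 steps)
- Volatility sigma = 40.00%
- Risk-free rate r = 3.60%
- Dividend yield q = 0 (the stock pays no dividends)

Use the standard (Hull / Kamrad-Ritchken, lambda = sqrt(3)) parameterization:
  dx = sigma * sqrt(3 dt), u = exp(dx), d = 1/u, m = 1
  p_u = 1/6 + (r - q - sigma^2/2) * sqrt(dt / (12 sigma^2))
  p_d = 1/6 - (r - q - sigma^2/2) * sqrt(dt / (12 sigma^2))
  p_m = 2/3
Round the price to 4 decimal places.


Answer: Price = V(0,0) = 0.0544

Derivation:
dt = T/N = 0.125000; dx = sigma*sqrt(3*dt) = 0.244949
u = exp(dx) = 1.277556; d = 1/u = 0.782744
p_u = 0.155440, p_m = 0.666667, p_d = 0.177893
Discount per step: exp(-r*dt) = 0.995510
Stock lattice S(k, j) with j the centered position index:
  k=0: S(0,+0) = 0.8600
  k=1: S(1,-1) = 0.6732; S(1,+0) = 0.8600; S(1,+1) = 1.0987
  k=2: S(2,-2) = 0.5269; S(2,-1) = 0.6732; S(2,+0) = 0.8600; S(2,+1) = 1.0987; S(2,+2) = 1.4036
Terminal payoffs V(N, j) = max(K - S_T, 0):
  V(2,-2) = 0.333088; V(2,-1) = 0.186840; V(2,+0) = 0.000000; V(2,+1) = 0.000000; V(2,+2) = 0.000000
Backward induction: V(k, j) = exp(-r*dt) * [p_u * V(k+1, j+1) + p_m * V(k+1, j) + p_d * V(k+1, j-1)]
  V(1,-1) = exp(-r*dt) * [p_u*0.000000 + p_m*0.186840 + p_d*0.333088] = 0.182989
  V(1,+0) = exp(-r*dt) * [p_u*0.000000 + p_m*0.000000 + p_d*0.186840] = 0.033088
  V(1,+1) = exp(-r*dt) * [p_u*0.000000 + p_m*0.000000 + p_d*0.000000] = 0.000000
  V(0,+0) = exp(-r*dt) * [p_u*0.000000 + p_m*0.033088 + p_d*0.182989] = 0.054366


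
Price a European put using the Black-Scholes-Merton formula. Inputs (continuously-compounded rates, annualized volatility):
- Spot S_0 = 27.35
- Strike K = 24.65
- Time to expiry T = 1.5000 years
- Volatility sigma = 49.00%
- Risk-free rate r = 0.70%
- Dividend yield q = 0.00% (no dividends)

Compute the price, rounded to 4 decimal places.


d1 = (ln(S/K) + (r - q + 0.5*sigma^2) * T) / (sigma * sqrt(T)) = 0.49075548
d2 = d1 - sigma * sqrt(T) = -0.10936950
exp(-rT) = 0.98955493; exp(-qT) = 1.00000000
P = K * exp(-rT) * N(-d2) - S_0 * exp(-qT) * N(-d1)
N(-d1) = 0.31179970; N(-d2) = 0.54354529
P = 24.6500 * 0.98955493 * 0.54354529 - 27.3500 * 1.00000000 * 0.31179970 = 4.7307

Answer: Price = 4.7307


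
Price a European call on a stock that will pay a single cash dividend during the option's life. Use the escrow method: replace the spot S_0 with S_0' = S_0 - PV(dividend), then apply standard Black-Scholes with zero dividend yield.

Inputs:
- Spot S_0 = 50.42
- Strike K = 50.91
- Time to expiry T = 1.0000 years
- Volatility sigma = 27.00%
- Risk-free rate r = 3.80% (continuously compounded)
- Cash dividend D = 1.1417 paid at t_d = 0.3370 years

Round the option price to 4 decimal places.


Answer: Price = 5.4201

Derivation:
PV(D) = D * exp(-r * t_d) = 1.1417 * 0.98727565 = 1.12717261
S_0' = S_0 - PV(D) = 50.4200 - 1.12717261 = 49.29282739
d1 = (ln(S_0'/K) + (r + sigma^2/2)*T) / (sigma*sqrt(T)) = 0.15618227
d2 = d1 - sigma*sqrt(T) = -0.11381773
exp(-rT) = 0.96271294
N(d1) = 0.56205533; N(d2) = 0.45469114
C = S_0' * N(d1) - K * exp(-rT) * N(d2) = 49.29282739 * 0.56205533 - 50.9100 * 0.96271294 * 0.45469114 = 5.4201


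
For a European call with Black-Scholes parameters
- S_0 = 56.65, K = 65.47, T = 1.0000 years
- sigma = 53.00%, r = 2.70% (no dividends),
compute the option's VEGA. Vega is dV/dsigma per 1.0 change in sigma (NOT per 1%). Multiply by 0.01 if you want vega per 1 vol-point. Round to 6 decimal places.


Answer: Vega = 22.579269

Derivation:
d1 = 0.0429244623; d2 = -0.4870755377
phi(d1) = 0.3985749222; exp(-qT) = 1.0000000000; exp(-rT) = 0.9733612415
Vega = S * exp(-qT) * phi(d1) * sqrt(T) = 56.6500 * 1.0000000000 * 0.3985749222 * 1.0000000000 = 22.579269
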